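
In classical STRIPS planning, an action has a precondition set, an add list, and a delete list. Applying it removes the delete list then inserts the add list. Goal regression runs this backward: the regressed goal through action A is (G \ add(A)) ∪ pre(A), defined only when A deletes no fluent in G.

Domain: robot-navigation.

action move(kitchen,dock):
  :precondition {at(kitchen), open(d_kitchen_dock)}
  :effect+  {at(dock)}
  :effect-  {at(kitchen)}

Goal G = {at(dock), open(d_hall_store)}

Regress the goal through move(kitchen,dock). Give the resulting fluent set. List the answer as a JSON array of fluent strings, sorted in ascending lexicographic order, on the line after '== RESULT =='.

Compute (G \ add) ∪ pre:
  G ∩ del = {}  (empty — regression defined)
  G \ add = {at(dock), open(d_hall_store)} \ {at(dock)} = {open(d_hall_store)}
  ∪ pre   = {open(d_hall_store)} ∪ {at(kitchen), open(d_kitchen_dock)}
          = {at(kitchen), open(d_hall_store), open(d_kitchen_dock)}

== RESULT ==
["at(kitchen)", "open(d_hall_store)", "open(d_kitchen_dock)"]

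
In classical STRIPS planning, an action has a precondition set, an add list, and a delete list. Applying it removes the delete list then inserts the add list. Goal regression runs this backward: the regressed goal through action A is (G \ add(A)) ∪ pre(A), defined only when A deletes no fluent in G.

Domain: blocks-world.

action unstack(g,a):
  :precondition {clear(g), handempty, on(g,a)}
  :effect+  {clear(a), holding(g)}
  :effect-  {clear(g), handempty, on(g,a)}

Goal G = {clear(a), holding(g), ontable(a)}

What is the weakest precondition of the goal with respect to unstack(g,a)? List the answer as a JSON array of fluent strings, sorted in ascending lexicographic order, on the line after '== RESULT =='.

Regress:
  G ∩ del = {}  (empty — regression defined)
  G \ add = {clear(a), holding(g), ontable(a)} \ {clear(a), holding(g)} = {ontable(a)}
  ∪ pre   = {ontable(a)} ∪ {clear(g), handempty, on(g,a)}
          = {clear(g), handempty, on(g,a), ontable(a)}

== RESULT ==
["clear(g)", "handempty", "on(g,a)", "ontable(a)"]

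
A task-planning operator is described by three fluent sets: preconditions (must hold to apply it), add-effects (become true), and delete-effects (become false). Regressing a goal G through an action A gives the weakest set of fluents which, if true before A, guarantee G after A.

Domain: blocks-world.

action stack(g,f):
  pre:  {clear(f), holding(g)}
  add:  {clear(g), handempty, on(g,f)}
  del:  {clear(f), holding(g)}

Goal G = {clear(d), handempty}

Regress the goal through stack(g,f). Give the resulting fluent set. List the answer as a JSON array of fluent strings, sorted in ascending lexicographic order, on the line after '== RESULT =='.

Compute (G \ add) ∪ pre:
  G ∩ del = {}  (empty — regression defined)
  G \ add = {clear(d), handempty} \ {clear(g), handempty, on(g,f)} = {clear(d)}
  ∪ pre   = {clear(d)} ∪ {clear(f), holding(g)}
          = {clear(d), clear(f), holding(g)}

== RESULT ==
["clear(d)", "clear(f)", "holding(g)"]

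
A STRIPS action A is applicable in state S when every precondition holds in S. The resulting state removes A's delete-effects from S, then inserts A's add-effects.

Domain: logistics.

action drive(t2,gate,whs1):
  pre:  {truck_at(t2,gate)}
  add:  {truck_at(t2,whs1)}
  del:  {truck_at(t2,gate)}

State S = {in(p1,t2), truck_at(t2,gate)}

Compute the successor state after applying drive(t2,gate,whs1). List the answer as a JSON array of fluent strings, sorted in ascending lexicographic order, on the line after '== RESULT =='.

Progress:
  pre ⊆ S: {truck_at(t2,gate)} ⊆ S  — applicable
  S \ del = {in(p1,t2)}
  ∪ add   = {in(p1,t2), truck_at(t2,whs1)}

== RESULT ==
["in(p1,t2)", "truck_at(t2,whs1)"]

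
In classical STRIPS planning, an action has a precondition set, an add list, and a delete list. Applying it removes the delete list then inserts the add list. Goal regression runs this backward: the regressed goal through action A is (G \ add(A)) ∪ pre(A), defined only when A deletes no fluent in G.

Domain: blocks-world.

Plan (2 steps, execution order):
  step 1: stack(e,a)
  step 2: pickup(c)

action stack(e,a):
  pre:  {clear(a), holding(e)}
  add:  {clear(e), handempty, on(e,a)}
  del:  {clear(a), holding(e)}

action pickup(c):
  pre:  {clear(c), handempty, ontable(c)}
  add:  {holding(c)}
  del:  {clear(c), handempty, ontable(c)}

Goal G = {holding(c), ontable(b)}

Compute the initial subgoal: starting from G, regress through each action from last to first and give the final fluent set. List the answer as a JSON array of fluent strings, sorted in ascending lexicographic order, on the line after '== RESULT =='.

Work backward from the goal:
  through step 2 (pickup(c)): drop {holding(c)}, keep {ontable(b)}, require {clear(c), handempty, ontable(c)}
    → {clear(c), handempty, ontable(b), ontable(c)}
  through step 1 (stack(e,a)): drop {handempty}, keep {clear(c), ontable(b), ontable(c)}, require {clear(a), holding(e)}
    → {clear(a), clear(c), holding(e), ontable(b), ontable(c)}

== RESULT ==
["clear(a)", "clear(c)", "holding(e)", "ontable(b)", "ontable(c)"]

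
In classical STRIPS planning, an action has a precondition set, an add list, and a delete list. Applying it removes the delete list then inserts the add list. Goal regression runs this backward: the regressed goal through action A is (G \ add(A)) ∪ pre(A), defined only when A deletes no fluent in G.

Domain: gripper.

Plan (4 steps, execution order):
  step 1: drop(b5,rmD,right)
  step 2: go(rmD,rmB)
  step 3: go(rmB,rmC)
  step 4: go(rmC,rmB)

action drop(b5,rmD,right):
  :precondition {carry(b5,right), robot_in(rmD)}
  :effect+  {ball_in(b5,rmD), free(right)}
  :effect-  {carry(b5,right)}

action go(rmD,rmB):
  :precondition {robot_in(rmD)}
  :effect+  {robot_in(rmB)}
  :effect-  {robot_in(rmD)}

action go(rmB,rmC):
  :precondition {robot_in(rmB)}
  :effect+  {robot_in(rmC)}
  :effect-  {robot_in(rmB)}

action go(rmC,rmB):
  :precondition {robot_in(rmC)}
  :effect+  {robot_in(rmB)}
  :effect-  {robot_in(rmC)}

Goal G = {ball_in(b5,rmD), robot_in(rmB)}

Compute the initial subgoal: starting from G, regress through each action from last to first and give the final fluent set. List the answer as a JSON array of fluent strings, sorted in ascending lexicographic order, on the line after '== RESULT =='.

Regress step by step:
  through step 4 (go(rmC,rmB)): drop {robot_in(rmB)}, keep {ball_in(b5,rmD)}, require {robot_in(rmC)}
    → {ball_in(b5,rmD), robot_in(rmC)}
  through step 3 (go(rmB,rmC)): drop {robot_in(rmC)}, keep {ball_in(b5,rmD)}, require {robot_in(rmB)}
    → {ball_in(b5,rmD), robot_in(rmB)}
  through step 2 (go(rmD,rmB)): drop {robot_in(rmB)}, keep {ball_in(b5,rmD)}, require {robot_in(rmD)}
    → {ball_in(b5,rmD), robot_in(rmD)}
  through step 1 (drop(b5,rmD,right)): drop {ball_in(b5,rmD)}, keep {robot_in(rmD)}, require {carry(b5,right), robot_in(rmD)}
    → {carry(b5,right), robot_in(rmD)}

== RESULT ==
["carry(b5,right)", "robot_in(rmD)"]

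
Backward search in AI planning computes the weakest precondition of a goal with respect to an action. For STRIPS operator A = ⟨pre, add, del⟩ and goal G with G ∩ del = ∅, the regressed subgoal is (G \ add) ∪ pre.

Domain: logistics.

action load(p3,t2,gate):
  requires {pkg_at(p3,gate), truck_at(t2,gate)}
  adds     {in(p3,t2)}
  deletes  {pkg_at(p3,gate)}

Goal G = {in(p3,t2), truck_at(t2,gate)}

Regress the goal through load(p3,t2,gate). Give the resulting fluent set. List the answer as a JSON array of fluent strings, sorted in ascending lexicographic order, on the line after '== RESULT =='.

Compute (G \ add) ∪ pre:
  G ∩ del = {}  (empty — regression defined)
  G \ add = {in(p3,t2), truck_at(t2,gate)} \ {in(p3,t2)} = {truck_at(t2,gate)}
  ∪ pre   = {truck_at(t2,gate)} ∪ {pkg_at(p3,gate), truck_at(t2,gate)}
          = {pkg_at(p3,gate), truck_at(t2,gate)}

== RESULT ==
["pkg_at(p3,gate)", "truck_at(t2,gate)"]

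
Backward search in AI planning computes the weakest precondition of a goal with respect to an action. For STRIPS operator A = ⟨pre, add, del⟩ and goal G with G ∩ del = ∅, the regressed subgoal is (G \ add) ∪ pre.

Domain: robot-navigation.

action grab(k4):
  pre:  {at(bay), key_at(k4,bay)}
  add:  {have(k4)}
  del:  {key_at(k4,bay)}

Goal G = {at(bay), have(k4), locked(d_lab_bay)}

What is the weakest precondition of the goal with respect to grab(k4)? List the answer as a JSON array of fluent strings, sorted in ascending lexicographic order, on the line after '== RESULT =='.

Regress:
  G ∩ del = {}  (empty — regression defined)
  G \ add = {at(bay), have(k4), locked(d_lab_bay)} \ {have(k4)} = {at(bay), locked(d_lab_bay)}
  ∪ pre   = {at(bay), locked(d_lab_bay)} ∪ {at(bay), key_at(k4,bay)}
          = {at(bay), key_at(k4,bay), locked(d_lab_bay)}

== RESULT ==
["at(bay)", "key_at(k4,bay)", "locked(d_lab_bay)"]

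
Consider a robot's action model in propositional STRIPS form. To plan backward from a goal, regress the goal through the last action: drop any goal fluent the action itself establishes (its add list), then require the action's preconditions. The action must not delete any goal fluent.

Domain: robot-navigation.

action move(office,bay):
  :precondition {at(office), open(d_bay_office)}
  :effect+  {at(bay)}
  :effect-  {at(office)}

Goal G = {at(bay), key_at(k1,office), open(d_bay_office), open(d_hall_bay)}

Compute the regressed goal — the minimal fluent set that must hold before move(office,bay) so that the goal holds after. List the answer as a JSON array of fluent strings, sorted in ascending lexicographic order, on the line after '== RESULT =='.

Compute (G \ add) ∪ pre:
  G ∩ del = {}  (empty — regression defined)
  G \ add = {at(bay), key_at(k1,office), open(d_bay_office), open(d_hall_bay)} \ {at(bay)} = {key_at(k1,office), open(d_bay_office), open(d_hall_bay)}
  ∪ pre   = {key_at(k1,office), open(d_bay_office), open(d_hall_bay)} ∪ {at(office), open(d_bay_office)}
          = {at(office), key_at(k1,office), open(d_bay_office), open(d_hall_bay)}

== RESULT ==
["at(office)", "key_at(k1,office)", "open(d_bay_office)", "open(d_hall_bay)"]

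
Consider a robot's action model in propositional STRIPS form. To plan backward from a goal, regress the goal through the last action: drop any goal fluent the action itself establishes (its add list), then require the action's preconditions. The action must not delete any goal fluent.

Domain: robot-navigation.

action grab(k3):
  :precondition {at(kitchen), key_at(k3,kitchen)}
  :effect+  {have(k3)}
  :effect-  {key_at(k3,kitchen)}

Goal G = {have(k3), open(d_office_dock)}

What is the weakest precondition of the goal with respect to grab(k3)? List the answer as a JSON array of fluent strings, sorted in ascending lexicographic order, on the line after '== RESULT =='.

Compute (G \ add) ∪ pre:
  G ∩ del = {}  (empty — regression defined)
  G \ add = {have(k3), open(d_office_dock)} \ {have(k3)} = {open(d_office_dock)}
  ∪ pre   = {open(d_office_dock)} ∪ {at(kitchen), key_at(k3,kitchen)}
          = {at(kitchen), key_at(k3,kitchen), open(d_office_dock)}

== RESULT ==
["at(kitchen)", "key_at(k3,kitchen)", "open(d_office_dock)"]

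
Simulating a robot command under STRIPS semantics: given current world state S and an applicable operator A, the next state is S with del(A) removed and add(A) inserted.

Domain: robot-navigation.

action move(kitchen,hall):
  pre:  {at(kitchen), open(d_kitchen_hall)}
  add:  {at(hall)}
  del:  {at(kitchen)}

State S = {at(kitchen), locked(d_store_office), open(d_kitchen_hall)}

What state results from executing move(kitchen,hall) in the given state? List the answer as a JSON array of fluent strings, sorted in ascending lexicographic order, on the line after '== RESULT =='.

Progress:
  pre ⊆ S: {at(kitchen), open(d_kitchen_hall)} ⊆ S  — applicable
  S \ del = {locked(d_store_office), open(d_kitchen_hall)}
  ∪ add   = {at(hall), locked(d_store_office), open(d_kitchen_hall)}

== RESULT ==
["at(hall)", "locked(d_store_office)", "open(d_kitchen_hall)"]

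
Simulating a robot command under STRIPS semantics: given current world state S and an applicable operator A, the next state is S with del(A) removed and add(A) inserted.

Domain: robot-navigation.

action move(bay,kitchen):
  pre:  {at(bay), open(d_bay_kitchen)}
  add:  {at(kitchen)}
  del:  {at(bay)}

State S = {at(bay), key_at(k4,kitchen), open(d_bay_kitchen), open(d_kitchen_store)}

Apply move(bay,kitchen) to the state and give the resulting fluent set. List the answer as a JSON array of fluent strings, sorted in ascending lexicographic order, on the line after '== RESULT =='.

Compute (S \ del) ∪ add:
  pre ⊆ S: {at(bay), open(d_bay_kitchen)} ⊆ S  — applicable
  S \ del = {key_at(k4,kitchen), open(d_bay_kitchen), open(d_kitchen_store)}
  ∪ add   = {at(kitchen), key_at(k4,kitchen), open(d_bay_kitchen), open(d_kitchen_store)}

== RESULT ==
["at(kitchen)", "key_at(k4,kitchen)", "open(d_bay_kitchen)", "open(d_kitchen_store)"]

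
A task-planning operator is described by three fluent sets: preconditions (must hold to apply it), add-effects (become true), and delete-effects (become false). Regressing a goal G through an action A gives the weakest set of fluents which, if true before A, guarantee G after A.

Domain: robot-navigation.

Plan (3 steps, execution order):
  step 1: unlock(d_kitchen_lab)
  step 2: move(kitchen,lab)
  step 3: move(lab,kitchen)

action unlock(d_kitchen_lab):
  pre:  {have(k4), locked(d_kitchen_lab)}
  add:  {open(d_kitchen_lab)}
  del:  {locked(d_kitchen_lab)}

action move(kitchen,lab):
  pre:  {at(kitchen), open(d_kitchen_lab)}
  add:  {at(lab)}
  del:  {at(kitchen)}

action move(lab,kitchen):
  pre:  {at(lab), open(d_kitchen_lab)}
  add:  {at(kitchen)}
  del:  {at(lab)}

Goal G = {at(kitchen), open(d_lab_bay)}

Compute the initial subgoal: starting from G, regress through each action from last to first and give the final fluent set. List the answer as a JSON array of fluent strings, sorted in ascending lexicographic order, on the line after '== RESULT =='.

Work backward from the goal:
  through step 3 (move(lab,kitchen)): drop {at(kitchen)}, keep {open(d_lab_bay)}, require {at(lab), open(d_kitchen_lab)}
    → {at(lab), open(d_kitchen_lab), open(d_lab_bay)}
  through step 2 (move(kitchen,lab)): drop {at(lab)}, keep {open(d_kitchen_lab), open(d_lab_bay)}, require {at(kitchen), open(d_kitchen_lab)}
    → {at(kitchen), open(d_kitchen_lab), open(d_lab_bay)}
  through step 1 (unlock(d_kitchen_lab)): drop {open(d_kitchen_lab)}, keep {at(kitchen), open(d_lab_bay)}, require {have(k4), locked(d_kitchen_lab)}
    → {at(kitchen), have(k4), locked(d_kitchen_lab), open(d_lab_bay)}

== RESULT ==
["at(kitchen)", "have(k4)", "locked(d_kitchen_lab)", "open(d_lab_bay)"]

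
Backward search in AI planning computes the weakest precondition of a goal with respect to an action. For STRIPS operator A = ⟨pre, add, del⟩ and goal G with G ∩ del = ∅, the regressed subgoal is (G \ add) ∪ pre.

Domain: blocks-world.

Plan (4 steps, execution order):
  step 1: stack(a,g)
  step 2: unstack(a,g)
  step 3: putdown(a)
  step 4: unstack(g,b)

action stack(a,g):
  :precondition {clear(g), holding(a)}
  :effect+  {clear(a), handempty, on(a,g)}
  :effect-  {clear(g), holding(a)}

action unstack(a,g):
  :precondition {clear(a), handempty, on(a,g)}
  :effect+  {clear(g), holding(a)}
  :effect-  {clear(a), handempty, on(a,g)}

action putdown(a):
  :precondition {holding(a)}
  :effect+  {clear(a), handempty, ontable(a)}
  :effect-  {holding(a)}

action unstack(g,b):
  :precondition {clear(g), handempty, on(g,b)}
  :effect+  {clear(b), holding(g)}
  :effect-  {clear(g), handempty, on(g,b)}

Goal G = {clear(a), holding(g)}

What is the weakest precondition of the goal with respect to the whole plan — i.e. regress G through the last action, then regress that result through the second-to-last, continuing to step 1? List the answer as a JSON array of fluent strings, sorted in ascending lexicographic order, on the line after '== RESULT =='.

Work backward from the goal:
  through step 4 (unstack(g,b)): drop {holding(g)}, keep {clear(a)}, require {clear(g), handempty, on(g,b)}
    → {clear(a), clear(g), handempty, on(g,b)}
  through step 3 (putdown(a)): drop {clear(a), handempty}, keep {clear(g), on(g,b)}, require {holding(a)}
    → {clear(g), holding(a), on(g,b)}
  through step 2 (unstack(a,g)): drop {clear(g), holding(a)}, keep {on(g,b)}, require {clear(a), handempty, on(a,g)}
    → {clear(a), handempty, on(a,g), on(g,b)}
  through step 1 (stack(a,g)): drop {clear(a), handempty, on(a,g)}, keep {on(g,b)}, require {clear(g), holding(a)}
    → {clear(g), holding(a), on(g,b)}

== RESULT ==
["clear(g)", "holding(a)", "on(g,b)"]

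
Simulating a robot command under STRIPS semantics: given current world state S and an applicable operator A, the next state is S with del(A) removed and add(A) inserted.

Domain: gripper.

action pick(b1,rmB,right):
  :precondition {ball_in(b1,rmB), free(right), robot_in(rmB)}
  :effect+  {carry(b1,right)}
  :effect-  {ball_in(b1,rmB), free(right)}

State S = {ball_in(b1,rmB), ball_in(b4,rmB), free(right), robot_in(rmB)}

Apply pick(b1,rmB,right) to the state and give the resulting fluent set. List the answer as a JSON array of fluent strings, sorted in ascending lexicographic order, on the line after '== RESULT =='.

Compute (S \ del) ∪ add:
  pre ⊆ S: {ball_in(b1,rmB), free(right), robot_in(rmB)} ⊆ S  — applicable
  S \ del = {ball_in(b4,rmB), robot_in(rmB)}
  ∪ add   = {ball_in(b4,rmB), carry(b1,right), robot_in(rmB)}

== RESULT ==
["ball_in(b4,rmB)", "carry(b1,right)", "robot_in(rmB)"]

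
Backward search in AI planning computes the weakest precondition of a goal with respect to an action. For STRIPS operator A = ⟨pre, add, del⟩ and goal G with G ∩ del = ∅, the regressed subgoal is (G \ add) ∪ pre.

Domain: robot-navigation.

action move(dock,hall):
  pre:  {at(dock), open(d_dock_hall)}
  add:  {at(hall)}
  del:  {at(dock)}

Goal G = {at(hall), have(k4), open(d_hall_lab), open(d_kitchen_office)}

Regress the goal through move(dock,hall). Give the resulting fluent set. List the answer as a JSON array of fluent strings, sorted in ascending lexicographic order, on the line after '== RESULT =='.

Compute (G \ add) ∪ pre:
  G ∩ del = {}  (empty — regression defined)
  G \ add = {at(hall), have(k4), open(d_hall_lab), open(d_kitchen_office)} \ {at(hall)} = {have(k4), open(d_hall_lab), open(d_kitchen_office)}
  ∪ pre   = {have(k4), open(d_hall_lab), open(d_kitchen_office)} ∪ {at(dock), open(d_dock_hall)}
          = {at(dock), have(k4), open(d_dock_hall), open(d_hall_lab), open(d_kitchen_office)}

== RESULT ==
["at(dock)", "have(k4)", "open(d_dock_hall)", "open(d_hall_lab)", "open(d_kitchen_office)"]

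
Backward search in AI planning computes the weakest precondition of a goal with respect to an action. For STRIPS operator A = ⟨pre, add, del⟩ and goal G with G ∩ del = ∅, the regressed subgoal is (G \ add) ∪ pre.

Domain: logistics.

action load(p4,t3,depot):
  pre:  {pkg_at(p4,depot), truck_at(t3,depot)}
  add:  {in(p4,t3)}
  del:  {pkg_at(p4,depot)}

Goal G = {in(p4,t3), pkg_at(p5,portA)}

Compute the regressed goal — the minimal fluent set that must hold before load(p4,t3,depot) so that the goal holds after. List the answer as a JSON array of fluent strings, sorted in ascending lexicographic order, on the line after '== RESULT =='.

Regress:
  G ∩ del = {}  (empty — regression defined)
  G \ add = {in(p4,t3), pkg_at(p5,portA)} \ {in(p4,t3)} = {pkg_at(p5,portA)}
  ∪ pre   = {pkg_at(p5,portA)} ∪ {pkg_at(p4,depot), truck_at(t3,depot)}
          = {pkg_at(p4,depot), pkg_at(p5,portA), truck_at(t3,depot)}

== RESULT ==
["pkg_at(p4,depot)", "pkg_at(p5,portA)", "truck_at(t3,depot)"]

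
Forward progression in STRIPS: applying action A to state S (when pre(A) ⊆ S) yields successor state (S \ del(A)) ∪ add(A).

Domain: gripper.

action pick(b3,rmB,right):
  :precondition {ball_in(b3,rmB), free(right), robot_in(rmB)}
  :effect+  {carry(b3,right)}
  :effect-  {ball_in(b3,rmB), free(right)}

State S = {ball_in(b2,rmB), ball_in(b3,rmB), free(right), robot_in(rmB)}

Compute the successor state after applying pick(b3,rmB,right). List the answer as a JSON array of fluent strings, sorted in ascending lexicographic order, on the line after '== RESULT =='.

Compute (S \ del) ∪ add:
  pre ⊆ S: {ball_in(b3,rmB), free(right), robot_in(rmB)} ⊆ S  — applicable
  S \ del = {ball_in(b2,rmB), robot_in(rmB)}
  ∪ add   = {ball_in(b2,rmB), carry(b3,right), robot_in(rmB)}

== RESULT ==
["ball_in(b2,rmB)", "carry(b3,right)", "robot_in(rmB)"]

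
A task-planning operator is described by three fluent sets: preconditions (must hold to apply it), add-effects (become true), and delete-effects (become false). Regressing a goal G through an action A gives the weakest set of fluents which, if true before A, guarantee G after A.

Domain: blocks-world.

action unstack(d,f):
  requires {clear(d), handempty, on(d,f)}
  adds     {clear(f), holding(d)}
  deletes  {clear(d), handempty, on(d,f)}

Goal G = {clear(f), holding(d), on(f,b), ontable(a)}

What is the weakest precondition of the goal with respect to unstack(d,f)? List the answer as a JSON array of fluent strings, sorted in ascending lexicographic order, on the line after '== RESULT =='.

Compute (G \ add) ∪ pre:
  G ∩ del = {}  (empty — regression defined)
  G \ add = {clear(f), holding(d), on(f,b), ontable(a)} \ {clear(f), holding(d)} = {on(f,b), ontable(a)}
  ∪ pre   = {on(f,b), ontable(a)} ∪ {clear(d), handempty, on(d,f)}
          = {clear(d), handempty, on(d,f), on(f,b), ontable(a)}

== RESULT ==
["clear(d)", "handempty", "on(d,f)", "on(f,b)", "ontable(a)"]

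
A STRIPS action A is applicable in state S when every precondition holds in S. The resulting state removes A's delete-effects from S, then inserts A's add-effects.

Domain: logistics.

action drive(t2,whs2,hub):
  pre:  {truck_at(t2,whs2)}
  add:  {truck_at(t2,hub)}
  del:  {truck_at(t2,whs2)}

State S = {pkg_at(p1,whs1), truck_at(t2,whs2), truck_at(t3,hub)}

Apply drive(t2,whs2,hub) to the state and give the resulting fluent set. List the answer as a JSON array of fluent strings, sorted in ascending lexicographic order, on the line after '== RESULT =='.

Compute (S \ del) ∪ add:
  pre ⊆ S: {truck_at(t2,whs2)} ⊆ S  — applicable
  S \ del = {pkg_at(p1,whs1), truck_at(t3,hub)}
  ∪ add   = {pkg_at(p1,whs1), truck_at(t2,hub), truck_at(t3,hub)}

== RESULT ==
["pkg_at(p1,whs1)", "truck_at(t2,hub)", "truck_at(t3,hub)"]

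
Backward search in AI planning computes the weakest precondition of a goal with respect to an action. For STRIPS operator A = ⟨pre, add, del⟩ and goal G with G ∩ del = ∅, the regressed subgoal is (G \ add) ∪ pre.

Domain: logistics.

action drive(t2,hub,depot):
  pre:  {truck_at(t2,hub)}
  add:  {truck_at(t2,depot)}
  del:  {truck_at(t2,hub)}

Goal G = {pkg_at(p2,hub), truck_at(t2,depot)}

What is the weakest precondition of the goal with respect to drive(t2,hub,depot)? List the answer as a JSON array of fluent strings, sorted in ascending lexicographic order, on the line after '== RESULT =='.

Compute (G \ add) ∪ pre:
  G ∩ del = {}  (empty — regression defined)
  G \ add = {pkg_at(p2,hub), truck_at(t2,depot)} \ {truck_at(t2,depot)} = {pkg_at(p2,hub)}
  ∪ pre   = {pkg_at(p2,hub)} ∪ {truck_at(t2,hub)}
          = {pkg_at(p2,hub), truck_at(t2,hub)}

== RESULT ==
["pkg_at(p2,hub)", "truck_at(t2,hub)"]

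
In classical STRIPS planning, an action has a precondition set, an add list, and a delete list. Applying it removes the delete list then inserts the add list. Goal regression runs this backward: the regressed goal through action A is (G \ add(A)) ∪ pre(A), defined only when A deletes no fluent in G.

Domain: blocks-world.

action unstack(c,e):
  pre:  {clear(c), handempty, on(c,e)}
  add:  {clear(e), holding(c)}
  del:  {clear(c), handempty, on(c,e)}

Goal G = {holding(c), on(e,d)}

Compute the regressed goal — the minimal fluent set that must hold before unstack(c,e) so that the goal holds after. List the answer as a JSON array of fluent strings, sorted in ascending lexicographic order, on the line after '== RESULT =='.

Compute (G \ add) ∪ pre:
  G ∩ del = {}  (empty — regression defined)
  G \ add = {holding(c), on(e,d)} \ {clear(e), holding(c)} = {on(e,d)}
  ∪ pre   = {on(e,d)} ∪ {clear(c), handempty, on(c,e)}
          = {clear(c), handempty, on(c,e), on(e,d)}

== RESULT ==
["clear(c)", "handempty", "on(c,e)", "on(e,d)"]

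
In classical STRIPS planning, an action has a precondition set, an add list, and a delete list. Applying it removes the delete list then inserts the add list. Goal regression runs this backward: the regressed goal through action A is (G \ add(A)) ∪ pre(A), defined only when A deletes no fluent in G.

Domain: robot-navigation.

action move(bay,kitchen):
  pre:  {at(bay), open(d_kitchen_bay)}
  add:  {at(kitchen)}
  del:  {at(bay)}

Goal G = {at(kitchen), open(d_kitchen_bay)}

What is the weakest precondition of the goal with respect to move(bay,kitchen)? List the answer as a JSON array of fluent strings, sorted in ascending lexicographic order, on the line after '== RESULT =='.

Regress:
  G ∩ del = {}  (empty — regression defined)
  G \ add = {at(kitchen), open(d_kitchen_bay)} \ {at(kitchen)} = {open(d_kitchen_bay)}
  ∪ pre   = {open(d_kitchen_bay)} ∪ {at(bay), open(d_kitchen_bay)}
          = {at(bay), open(d_kitchen_bay)}

== RESULT ==
["at(bay)", "open(d_kitchen_bay)"]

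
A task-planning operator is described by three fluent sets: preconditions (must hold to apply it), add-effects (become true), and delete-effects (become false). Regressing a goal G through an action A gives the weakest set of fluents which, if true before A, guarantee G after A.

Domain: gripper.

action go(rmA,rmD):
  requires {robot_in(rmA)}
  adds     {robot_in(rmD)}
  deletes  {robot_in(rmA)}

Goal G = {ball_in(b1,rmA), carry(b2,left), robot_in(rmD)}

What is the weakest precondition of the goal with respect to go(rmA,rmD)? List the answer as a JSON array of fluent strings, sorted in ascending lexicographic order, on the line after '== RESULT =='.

Regress:
  G ∩ del = {}  (empty — regression defined)
  G \ add = {ball_in(b1,rmA), carry(b2,left), robot_in(rmD)} \ {robot_in(rmD)} = {ball_in(b1,rmA), carry(b2,left)}
  ∪ pre   = {ball_in(b1,rmA), carry(b2,left)} ∪ {robot_in(rmA)}
          = {ball_in(b1,rmA), carry(b2,left), robot_in(rmA)}

== RESULT ==
["ball_in(b1,rmA)", "carry(b2,left)", "robot_in(rmA)"]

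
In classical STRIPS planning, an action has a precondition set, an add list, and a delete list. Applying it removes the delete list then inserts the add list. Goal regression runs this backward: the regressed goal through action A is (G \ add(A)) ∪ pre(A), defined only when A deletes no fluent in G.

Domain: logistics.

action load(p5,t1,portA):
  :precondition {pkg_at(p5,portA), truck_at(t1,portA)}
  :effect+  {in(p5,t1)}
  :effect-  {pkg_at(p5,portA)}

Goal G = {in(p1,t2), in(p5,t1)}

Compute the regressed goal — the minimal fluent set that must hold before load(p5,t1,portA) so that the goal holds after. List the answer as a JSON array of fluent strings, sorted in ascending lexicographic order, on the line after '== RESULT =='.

Compute (G \ add) ∪ pre:
  G ∩ del = {}  (empty — regression defined)
  G \ add = {in(p1,t2), in(p5,t1)} \ {in(p5,t1)} = {in(p1,t2)}
  ∪ pre   = {in(p1,t2)} ∪ {pkg_at(p5,portA), truck_at(t1,portA)}
          = {in(p1,t2), pkg_at(p5,portA), truck_at(t1,portA)}

== RESULT ==
["in(p1,t2)", "pkg_at(p5,portA)", "truck_at(t1,portA)"]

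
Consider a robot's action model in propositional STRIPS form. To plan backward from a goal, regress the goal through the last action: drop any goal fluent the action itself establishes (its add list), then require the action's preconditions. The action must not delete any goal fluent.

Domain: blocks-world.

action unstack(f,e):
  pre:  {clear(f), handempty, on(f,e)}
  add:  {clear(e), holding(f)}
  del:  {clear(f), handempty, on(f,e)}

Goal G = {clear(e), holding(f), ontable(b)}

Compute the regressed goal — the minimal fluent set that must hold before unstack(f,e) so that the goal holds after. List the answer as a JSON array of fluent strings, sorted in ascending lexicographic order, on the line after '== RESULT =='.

Regress:
  G ∩ del = {}  (empty — regression defined)
  G \ add = {clear(e), holding(f), ontable(b)} \ {clear(e), holding(f)} = {ontable(b)}
  ∪ pre   = {ontable(b)} ∪ {clear(f), handempty, on(f,e)}
          = {clear(f), handempty, on(f,e), ontable(b)}

== RESULT ==
["clear(f)", "handempty", "on(f,e)", "ontable(b)"]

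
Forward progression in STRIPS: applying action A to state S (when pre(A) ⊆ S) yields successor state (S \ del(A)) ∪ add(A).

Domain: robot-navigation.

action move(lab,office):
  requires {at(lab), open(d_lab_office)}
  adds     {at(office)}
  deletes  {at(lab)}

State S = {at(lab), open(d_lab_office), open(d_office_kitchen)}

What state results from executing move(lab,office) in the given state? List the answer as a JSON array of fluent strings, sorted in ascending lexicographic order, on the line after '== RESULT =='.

Progress:
  pre ⊆ S: {at(lab), open(d_lab_office)} ⊆ S  — applicable
  S \ del = {open(d_lab_office), open(d_office_kitchen)}
  ∪ add   = {at(office), open(d_lab_office), open(d_office_kitchen)}

== RESULT ==
["at(office)", "open(d_lab_office)", "open(d_office_kitchen)"]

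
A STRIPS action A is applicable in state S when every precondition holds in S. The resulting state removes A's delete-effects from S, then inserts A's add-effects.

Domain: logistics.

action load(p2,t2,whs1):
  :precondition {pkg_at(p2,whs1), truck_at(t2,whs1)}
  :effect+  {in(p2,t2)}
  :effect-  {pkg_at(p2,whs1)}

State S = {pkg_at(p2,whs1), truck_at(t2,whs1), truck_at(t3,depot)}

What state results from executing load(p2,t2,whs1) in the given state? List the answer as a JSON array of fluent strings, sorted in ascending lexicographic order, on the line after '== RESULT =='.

Progress:
  pre ⊆ S: {pkg_at(p2,whs1), truck_at(t2,whs1)} ⊆ S  — applicable
  S \ del = {truck_at(t2,whs1), truck_at(t3,depot)}
  ∪ add   = {in(p2,t2), truck_at(t2,whs1), truck_at(t3,depot)}

== RESULT ==
["in(p2,t2)", "truck_at(t2,whs1)", "truck_at(t3,depot)"]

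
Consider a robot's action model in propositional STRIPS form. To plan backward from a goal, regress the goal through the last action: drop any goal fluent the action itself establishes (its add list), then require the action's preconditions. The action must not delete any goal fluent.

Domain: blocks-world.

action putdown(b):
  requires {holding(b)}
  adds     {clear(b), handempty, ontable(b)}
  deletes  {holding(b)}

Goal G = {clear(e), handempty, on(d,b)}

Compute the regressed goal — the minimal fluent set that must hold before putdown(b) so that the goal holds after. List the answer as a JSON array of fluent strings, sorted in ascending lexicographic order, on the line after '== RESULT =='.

Compute (G \ add) ∪ pre:
  G ∩ del = {}  (empty — regression defined)
  G \ add = {clear(e), handempty, on(d,b)} \ {clear(b), handempty, ontable(b)} = {clear(e), on(d,b)}
  ∪ pre   = {clear(e), on(d,b)} ∪ {holding(b)}
          = {clear(e), holding(b), on(d,b)}

== RESULT ==
["clear(e)", "holding(b)", "on(d,b)"]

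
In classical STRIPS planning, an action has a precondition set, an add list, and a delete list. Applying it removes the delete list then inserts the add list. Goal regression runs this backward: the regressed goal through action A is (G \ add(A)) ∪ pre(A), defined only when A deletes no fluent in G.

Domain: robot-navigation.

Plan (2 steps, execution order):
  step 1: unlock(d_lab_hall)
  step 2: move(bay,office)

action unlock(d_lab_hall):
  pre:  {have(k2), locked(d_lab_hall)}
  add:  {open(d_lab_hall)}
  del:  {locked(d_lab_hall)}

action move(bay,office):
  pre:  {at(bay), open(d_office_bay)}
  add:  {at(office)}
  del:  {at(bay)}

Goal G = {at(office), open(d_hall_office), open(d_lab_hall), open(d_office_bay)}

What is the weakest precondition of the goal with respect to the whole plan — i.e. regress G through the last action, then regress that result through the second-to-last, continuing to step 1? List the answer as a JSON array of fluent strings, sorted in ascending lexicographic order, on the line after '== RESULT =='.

Work backward from the goal:
  through step 2 (move(bay,office)): drop {at(office)}, keep {open(d_hall_office), open(d_lab_hall), open(d_office_bay)}, require {at(bay), open(d_office_bay)}
    → {at(bay), open(d_hall_office), open(d_lab_hall), open(d_office_bay)}
  through step 1 (unlock(d_lab_hall)): drop {open(d_lab_hall)}, keep {at(bay), open(d_hall_office), open(d_office_bay)}, require {have(k2), locked(d_lab_hall)}
    → {at(bay), have(k2), locked(d_lab_hall), open(d_hall_office), open(d_office_bay)}

== RESULT ==
["at(bay)", "have(k2)", "locked(d_lab_hall)", "open(d_hall_office)", "open(d_office_bay)"]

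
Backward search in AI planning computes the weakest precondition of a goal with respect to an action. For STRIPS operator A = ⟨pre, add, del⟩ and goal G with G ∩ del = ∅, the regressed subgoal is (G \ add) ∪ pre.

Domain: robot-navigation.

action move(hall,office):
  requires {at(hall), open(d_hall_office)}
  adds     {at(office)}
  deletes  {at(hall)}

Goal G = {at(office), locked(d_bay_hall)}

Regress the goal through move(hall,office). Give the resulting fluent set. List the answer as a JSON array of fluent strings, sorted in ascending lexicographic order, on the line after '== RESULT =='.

Regress:
  G ∩ del = {}  (empty — regression defined)
  G \ add = {at(office), locked(d_bay_hall)} \ {at(office)} = {locked(d_bay_hall)}
  ∪ pre   = {locked(d_bay_hall)} ∪ {at(hall), open(d_hall_office)}
          = {at(hall), locked(d_bay_hall), open(d_hall_office)}

== RESULT ==
["at(hall)", "locked(d_bay_hall)", "open(d_hall_office)"]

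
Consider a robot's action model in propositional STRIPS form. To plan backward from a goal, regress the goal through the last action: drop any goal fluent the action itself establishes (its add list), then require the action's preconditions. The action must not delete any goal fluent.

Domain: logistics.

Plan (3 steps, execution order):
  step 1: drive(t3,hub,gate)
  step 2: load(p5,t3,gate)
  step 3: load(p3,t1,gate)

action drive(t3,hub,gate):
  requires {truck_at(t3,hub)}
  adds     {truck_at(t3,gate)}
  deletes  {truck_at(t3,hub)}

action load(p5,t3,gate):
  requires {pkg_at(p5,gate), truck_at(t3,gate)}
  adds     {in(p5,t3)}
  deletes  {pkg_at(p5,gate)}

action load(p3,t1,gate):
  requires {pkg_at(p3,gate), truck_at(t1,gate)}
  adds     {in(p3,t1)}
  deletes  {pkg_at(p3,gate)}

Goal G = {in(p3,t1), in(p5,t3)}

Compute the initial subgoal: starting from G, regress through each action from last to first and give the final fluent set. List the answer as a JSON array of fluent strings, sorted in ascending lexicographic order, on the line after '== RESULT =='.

Work backward from the goal:
  through step 3 (load(p3,t1,gate)): drop {in(p3,t1)}, keep {in(p5,t3)}, require {pkg_at(p3,gate), truck_at(t1,gate)}
    → {in(p5,t3), pkg_at(p3,gate), truck_at(t1,gate)}
  through step 2 (load(p5,t3,gate)): drop {in(p5,t3)}, keep {pkg_at(p3,gate), truck_at(t1,gate)}, require {pkg_at(p5,gate), truck_at(t3,gate)}
    → {pkg_at(p3,gate), pkg_at(p5,gate), truck_at(t1,gate), truck_at(t3,gate)}
  through step 1 (drive(t3,hub,gate)): drop {truck_at(t3,gate)}, keep {pkg_at(p3,gate), pkg_at(p5,gate), truck_at(t1,gate)}, require {truck_at(t3,hub)}
    → {pkg_at(p3,gate), pkg_at(p5,gate), truck_at(t1,gate), truck_at(t3,hub)}

== RESULT ==
["pkg_at(p3,gate)", "pkg_at(p5,gate)", "truck_at(t1,gate)", "truck_at(t3,hub)"]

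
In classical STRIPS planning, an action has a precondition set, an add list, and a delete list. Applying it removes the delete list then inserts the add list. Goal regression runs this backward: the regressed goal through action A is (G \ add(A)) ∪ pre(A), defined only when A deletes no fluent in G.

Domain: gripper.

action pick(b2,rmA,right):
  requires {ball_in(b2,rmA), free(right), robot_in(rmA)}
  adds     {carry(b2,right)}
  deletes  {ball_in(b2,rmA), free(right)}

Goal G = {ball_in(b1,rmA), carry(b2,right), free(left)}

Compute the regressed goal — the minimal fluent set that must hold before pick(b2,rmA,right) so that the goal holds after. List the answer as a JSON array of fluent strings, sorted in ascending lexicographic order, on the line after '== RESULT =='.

Compute (G \ add) ∪ pre:
  G ∩ del = {}  (empty — regression defined)
  G \ add = {ball_in(b1,rmA), carry(b2,right), free(left)} \ {carry(b2,right)} = {ball_in(b1,rmA), free(left)}
  ∪ pre   = {ball_in(b1,rmA), free(left)} ∪ {ball_in(b2,rmA), free(right), robot_in(rmA)}
          = {ball_in(b1,rmA), ball_in(b2,rmA), free(left), free(right), robot_in(rmA)}

== RESULT ==
["ball_in(b1,rmA)", "ball_in(b2,rmA)", "free(left)", "free(right)", "robot_in(rmA)"]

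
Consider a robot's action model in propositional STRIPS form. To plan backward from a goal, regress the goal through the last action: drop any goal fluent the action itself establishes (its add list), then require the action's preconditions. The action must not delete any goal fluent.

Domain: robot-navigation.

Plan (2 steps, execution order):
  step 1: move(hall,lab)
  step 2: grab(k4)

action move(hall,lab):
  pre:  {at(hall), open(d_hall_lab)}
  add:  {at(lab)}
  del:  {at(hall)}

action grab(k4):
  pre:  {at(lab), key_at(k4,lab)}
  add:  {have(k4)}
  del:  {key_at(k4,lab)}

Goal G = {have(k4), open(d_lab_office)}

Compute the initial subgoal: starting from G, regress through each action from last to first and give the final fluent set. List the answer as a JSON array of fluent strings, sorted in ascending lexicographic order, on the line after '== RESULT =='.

Work backward from the goal:
  through step 2 (grab(k4)): drop {have(k4)}, keep {open(d_lab_office)}, require {at(lab), key_at(k4,lab)}
    → {at(lab), key_at(k4,lab), open(d_lab_office)}
  through step 1 (move(hall,lab)): drop {at(lab)}, keep {key_at(k4,lab), open(d_lab_office)}, require {at(hall), open(d_hall_lab)}
    → {at(hall), key_at(k4,lab), open(d_hall_lab), open(d_lab_office)}

== RESULT ==
["at(hall)", "key_at(k4,lab)", "open(d_hall_lab)", "open(d_lab_office)"]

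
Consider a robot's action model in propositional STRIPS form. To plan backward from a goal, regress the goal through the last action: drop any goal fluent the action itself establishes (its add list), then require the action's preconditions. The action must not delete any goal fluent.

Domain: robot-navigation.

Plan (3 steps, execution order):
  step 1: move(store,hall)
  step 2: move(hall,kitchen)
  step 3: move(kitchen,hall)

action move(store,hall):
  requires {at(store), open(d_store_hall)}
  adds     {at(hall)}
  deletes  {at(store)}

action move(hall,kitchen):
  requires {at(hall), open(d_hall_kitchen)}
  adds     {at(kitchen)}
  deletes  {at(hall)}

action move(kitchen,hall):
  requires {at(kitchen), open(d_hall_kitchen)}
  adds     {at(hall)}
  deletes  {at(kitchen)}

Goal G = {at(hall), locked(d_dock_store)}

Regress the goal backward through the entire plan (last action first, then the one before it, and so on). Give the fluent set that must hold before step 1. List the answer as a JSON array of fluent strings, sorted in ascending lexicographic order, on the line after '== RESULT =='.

Work backward from the goal:
  through step 3 (move(kitchen,hall)): drop {at(hall)}, keep {locked(d_dock_store)}, require {at(kitchen), open(d_hall_kitchen)}
    → {at(kitchen), locked(d_dock_store), open(d_hall_kitchen)}
  through step 2 (move(hall,kitchen)): drop {at(kitchen)}, keep {locked(d_dock_store), open(d_hall_kitchen)}, require {at(hall), open(d_hall_kitchen)}
    → {at(hall), locked(d_dock_store), open(d_hall_kitchen)}
  through step 1 (move(store,hall)): drop {at(hall)}, keep {locked(d_dock_store), open(d_hall_kitchen)}, require {at(store), open(d_store_hall)}
    → {at(store), locked(d_dock_store), open(d_hall_kitchen), open(d_store_hall)}

== RESULT ==
["at(store)", "locked(d_dock_store)", "open(d_hall_kitchen)", "open(d_store_hall)"]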